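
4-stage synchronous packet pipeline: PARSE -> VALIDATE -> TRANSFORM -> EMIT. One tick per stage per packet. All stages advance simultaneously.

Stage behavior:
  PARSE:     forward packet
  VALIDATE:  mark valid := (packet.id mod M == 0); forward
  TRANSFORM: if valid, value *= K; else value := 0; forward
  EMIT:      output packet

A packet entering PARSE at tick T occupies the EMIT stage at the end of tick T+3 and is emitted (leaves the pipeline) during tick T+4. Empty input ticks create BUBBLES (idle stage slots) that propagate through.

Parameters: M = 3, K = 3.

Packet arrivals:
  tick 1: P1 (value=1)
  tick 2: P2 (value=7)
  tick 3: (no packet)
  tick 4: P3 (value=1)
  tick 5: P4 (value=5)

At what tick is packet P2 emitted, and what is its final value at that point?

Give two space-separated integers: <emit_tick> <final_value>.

Tick 1: [PARSE:P1(v=1,ok=F), VALIDATE:-, TRANSFORM:-, EMIT:-] out:-; in:P1
Tick 2: [PARSE:P2(v=7,ok=F), VALIDATE:P1(v=1,ok=F), TRANSFORM:-, EMIT:-] out:-; in:P2
Tick 3: [PARSE:-, VALIDATE:P2(v=7,ok=F), TRANSFORM:P1(v=0,ok=F), EMIT:-] out:-; in:-
Tick 4: [PARSE:P3(v=1,ok=F), VALIDATE:-, TRANSFORM:P2(v=0,ok=F), EMIT:P1(v=0,ok=F)] out:-; in:P3
Tick 5: [PARSE:P4(v=5,ok=F), VALIDATE:P3(v=1,ok=T), TRANSFORM:-, EMIT:P2(v=0,ok=F)] out:P1(v=0); in:P4
Tick 6: [PARSE:-, VALIDATE:P4(v=5,ok=F), TRANSFORM:P3(v=3,ok=T), EMIT:-] out:P2(v=0); in:-
Tick 7: [PARSE:-, VALIDATE:-, TRANSFORM:P4(v=0,ok=F), EMIT:P3(v=3,ok=T)] out:-; in:-
Tick 8: [PARSE:-, VALIDATE:-, TRANSFORM:-, EMIT:P4(v=0,ok=F)] out:P3(v=3); in:-
Tick 9: [PARSE:-, VALIDATE:-, TRANSFORM:-, EMIT:-] out:P4(v=0); in:-
P2: arrives tick 2, valid=False (id=2, id%3=2), emit tick 6, final value 0

Answer: 6 0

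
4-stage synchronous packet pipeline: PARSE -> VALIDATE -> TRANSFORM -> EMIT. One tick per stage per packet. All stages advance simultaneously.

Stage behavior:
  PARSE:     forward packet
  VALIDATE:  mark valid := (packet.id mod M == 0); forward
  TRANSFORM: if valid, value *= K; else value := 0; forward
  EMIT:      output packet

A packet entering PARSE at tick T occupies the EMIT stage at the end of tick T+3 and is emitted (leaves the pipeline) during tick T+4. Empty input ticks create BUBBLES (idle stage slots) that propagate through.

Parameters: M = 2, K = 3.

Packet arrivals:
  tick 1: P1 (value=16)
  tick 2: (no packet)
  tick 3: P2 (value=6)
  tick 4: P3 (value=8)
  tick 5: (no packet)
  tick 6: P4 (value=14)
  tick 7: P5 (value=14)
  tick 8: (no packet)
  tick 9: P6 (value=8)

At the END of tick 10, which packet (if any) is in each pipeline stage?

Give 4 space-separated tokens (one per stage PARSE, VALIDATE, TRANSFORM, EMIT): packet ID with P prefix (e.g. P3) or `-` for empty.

Answer: - P6 - P5

Derivation:
Tick 1: [PARSE:P1(v=16,ok=F), VALIDATE:-, TRANSFORM:-, EMIT:-] out:-; in:P1
Tick 2: [PARSE:-, VALIDATE:P1(v=16,ok=F), TRANSFORM:-, EMIT:-] out:-; in:-
Tick 3: [PARSE:P2(v=6,ok=F), VALIDATE:-, TRANSFORM:P1(v=0,ok=F), EMIT:-] out:-; in:P2
Tick 4: [PARSE:P3(v=8,ok=F), VALIDATE:P2(v=6,ok=T), TRANSFORM:-, EMIT:P1(v=0,ok=F)] out:-; in:P3
Tick 5: [PARSE:-, VALIDATE:P3(v=8,ok=F), TRANSFORM:P2(v=18,ok=T), EMIT:-] out:P1(v=0); in:-
Tick 6: [PARSE:P4(v=14,ok=F), VALIDATE:-, TRANSFORM:P3(v=0,ok=F), EMIT:P2(v=18,ok=T)] out:-; in:P4
Tick 7: [PARSE:P5(v=14,ok=F), VALIDATE:P4(v=14,ok=T), TRANSFORM:-, EMIT:P3(v=0,ok=F)] out:P2(v=18); in:P5
Tick 8: [PARSE:-, VALIDATE:P5(v=14,ok=F), TRANSFORM:P4(v=42,ok=T), EMIT:-] out:P3(v=0); in:-
Tick 9: [PARSE:P6(v=8,ok=F), VALIDATE:-, TRANSFORM:P5(v=0,ok=F), EMIT:P4(v=42,ok=T)] out:-; in:P6
Tick 10: [PARSE:-, VALIDATE:P6(v=8,ok=T), TRANSFORM:-, EMIT:P5(v=0,ok=F)] out:P4(v=42); in:-
At end of tick 10: ['-', 'P6', '-', 'P5']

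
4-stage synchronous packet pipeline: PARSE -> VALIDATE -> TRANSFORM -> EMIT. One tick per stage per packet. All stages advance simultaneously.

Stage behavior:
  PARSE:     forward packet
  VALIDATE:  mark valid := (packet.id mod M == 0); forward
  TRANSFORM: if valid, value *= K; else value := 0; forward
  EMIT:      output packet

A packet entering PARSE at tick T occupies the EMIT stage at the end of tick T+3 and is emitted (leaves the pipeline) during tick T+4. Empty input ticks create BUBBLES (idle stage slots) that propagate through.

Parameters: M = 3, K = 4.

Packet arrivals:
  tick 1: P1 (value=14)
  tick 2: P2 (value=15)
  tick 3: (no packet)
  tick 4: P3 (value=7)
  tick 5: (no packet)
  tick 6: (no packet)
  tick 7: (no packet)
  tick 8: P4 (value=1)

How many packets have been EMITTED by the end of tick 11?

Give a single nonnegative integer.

Answer: 3

Derivation:
Tick 1: [PARSE:P1(v=14,ok=F), VALIDATE:-, TRANSFORM:-, EMIT:-] out:-; in:P1
Tick 2: [PARSE:P2(v=15,ok=F), VALIDATE:P1(v=14,ok=F), TRANSFORM:-, EMIT:-] out:-; in:P2
Tick 3: [PARSE:-, VALIDATE:P2(v=15,ok=F), TRANSFORM:P1(v=0,ok=F), EMIT:-] out:-; in:-
Tick 4: [PARSE:P3(v=7,ok=F), VALIDATE:-, TRANSFORM:P2(v=0,ok=F), EMIT:P1(v=0,ok=F)] out:-; in:P3
Tick 5: [PARSE:-, VALIDATE:P3(v=7,ok=T), TRANSFORM:-, EMIT:P2(v=0,ok=F)] out:P1(v=0); in:-
Tick 6: [PARSE:-, VALIDATE:-, TRANSFORM:P3(v=28,ok=T), EMIT:-] out:P2(v=0); in:-
Tick 7: [PARSE:-, VALIDATE:-, TRANSFORM:-, EMIT:P3(v=28,ok=T)] out:-; in:-
Tick 8: [PARSE:P4(v=1,ok=F), VALIDATE:-, TRANSFORM:-, EMIT:-] out:P3(v=28); in:P4
Tick 9: [PARSE:-, VALIDATE:P4(v=1,ok=F), TRANSFORM:-, EMIT:-] out:-; in:-
Tick 10: [PARSE:-, VALIDATE:-, TRANSFORM:P4(v=0,ok=F), EMIT:-] out:-; in:-
Tick 11: [PARSE:-, VALIDATE:-, TRANSFORM:-, EMIT:P4(v=0,ok=F)] out:-; in:-
Emitted by tick 11: ['P1', 'P2', 'P3']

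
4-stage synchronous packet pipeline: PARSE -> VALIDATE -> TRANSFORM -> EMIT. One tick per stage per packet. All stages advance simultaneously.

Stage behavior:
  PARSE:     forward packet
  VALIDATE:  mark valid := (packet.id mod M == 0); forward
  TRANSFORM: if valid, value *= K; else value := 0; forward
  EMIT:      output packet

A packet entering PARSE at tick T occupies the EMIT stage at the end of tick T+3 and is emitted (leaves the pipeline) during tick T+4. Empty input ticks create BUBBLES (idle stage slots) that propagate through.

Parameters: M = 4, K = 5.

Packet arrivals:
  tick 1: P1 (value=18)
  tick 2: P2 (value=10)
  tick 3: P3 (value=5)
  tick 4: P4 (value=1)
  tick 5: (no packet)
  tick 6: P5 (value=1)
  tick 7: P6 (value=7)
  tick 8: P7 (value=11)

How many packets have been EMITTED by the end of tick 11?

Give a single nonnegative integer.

Tick 1: [PARSE:P1(v=18,ok=F), VALIDATE:-, TRANSFORM:-, EMIT:-] out:-; in:P1
Tick 2: [PARSE:P2(v=10,ok=F), VALIDATE:P1(v=18,ok=F), TRANSFORM:-, EMIT:-] out:-; in:P2
Tick 3: [PARSE:P3(v=5,ok=F), VALIDATE:P2(v=10,ok=F), TRANSFORM:P1(v=0,ok=F), EMIT:-] out:-; in:P3
Tick 4: [PARSE:P4(v=1,ok=F), VALIDATE:P3(v=5,ok=F), TRANSFORM:P2(v=0,ok=F), EMIT:P1(v=0,ok=F)] out:-; in:P4
Tick 5: [PARSE:-, VALIDATE:P4(v=1,ok=T), TRANSFORM:P3(v=0,ok=F), EMIT:P2(v=0,ok=F)] out:P1(v=0); in:-
Tick 6: [PARSE:P5(v=1,ok=F), VALIDATE:-, TRANSFORM:P4(v=5,ok=T), EMIT:P3(v=0,ok=F)] out:P2(v=0); in:P5
Tick 7: [PARSE:P6(v=7,ok=F), VALIDATE:P5(v=1,ok=F), TRANSFORM:-, EMIT:P4(v=5,ok=T)] out:P3(v=0); in:P6
Tick 8: [PARSE:P7(v=11,ok=F), VALIDATE:P6(v=7,ok=F), TRANSFORM:P5(v=0,ok=F), EMIT:-] out:P4(v=5); in:P7
Tick 9: [PARSE:-, VALIDATE:P7(v=11,ok=F), TRANSFORM:P6(v=0,ok=F), EMIT:P5(v=0,ok=F)] out:-; in:-
Tick 10: [PARSE:-, VALIDATE:-, TRANSFORM:P7(v=0,ok=F), EMIT:P6(v=0,ok=F)] out:P5(v=0); in:-
Tick 11: [PARSE:-, VALIDATE:-, TRANSFORM:-, EMIT:P7(v=0,ok=F)] out:P6(v=0); in:-
Emitted by tick 11: ['P1', 'P2', 'P3', 'P4', 'P5', 'P6']

Answer: 6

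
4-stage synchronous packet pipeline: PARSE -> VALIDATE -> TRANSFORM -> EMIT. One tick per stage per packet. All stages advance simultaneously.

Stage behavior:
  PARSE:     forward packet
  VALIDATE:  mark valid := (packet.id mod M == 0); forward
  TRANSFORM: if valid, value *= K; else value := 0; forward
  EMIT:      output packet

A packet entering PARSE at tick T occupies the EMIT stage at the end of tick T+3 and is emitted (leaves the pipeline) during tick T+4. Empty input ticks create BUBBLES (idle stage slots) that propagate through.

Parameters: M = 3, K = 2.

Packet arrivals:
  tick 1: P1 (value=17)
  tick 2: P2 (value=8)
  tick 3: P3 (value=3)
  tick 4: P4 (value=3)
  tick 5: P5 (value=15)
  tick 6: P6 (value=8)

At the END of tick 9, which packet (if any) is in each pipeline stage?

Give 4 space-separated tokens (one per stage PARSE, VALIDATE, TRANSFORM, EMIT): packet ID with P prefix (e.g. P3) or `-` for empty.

Tick 1: [PARSE:P1(v=17,ok=F), VALIDATE:-, TRANSFORM:-, EMIT:-] out:-; in:P1
Tick 2: [PARSE:P2(v=8,ok=F), VALIDATE:P1(v=17,ok=F), TRANSFORM:-, EMIT:-] out:-; in:P2
Tick 3: [PARSE:P3(v=3,ok=F), VALIDATE:P2(v=8,ok=F), TRANSFORM:P1(v=0,ok=F), EMIT:-] out:-; in:P3
Tick 4: [PARSE:P4(v=3,ok=F), VALIDATE:P3(v=3,ok=T), TRANSFORM:P2(v=0,ok=F), EMIT:P1(v=0,ok=F)] out:-; in:P4
Tick 5: [PARSE:P5(v=15,ok=F), VALIDATE:P4(v=3,ok=F), TRANSFORM:P3(v=6,ok=T), EMIT:P2(v=0,ok=F)] out:P1(v=0); in:P5
Tick 6: [PARSE:P6(v=8,ok=F), VALIDATE:P5(v=15,ok=F), TRANSFORM:P4(v=0,ok=F), EMIT:P3(v=6,ok=T)] out:P2(v=0); in:P6
Tick 7: [PARSE:-, VALIDATE:P6(v=8,ok=T), TRANSFORM:P5(v=0,ok=F), EMIT:P4(v=0,ok=F)] out:P3(v=6); in:-
Tick 8: [PARSE:-, VALIDATE:-, TRANSFORM:P6(v=16,ok=T), EMIT:P5(v=0,ok=F)] out:P4(v=0); in:-
Tick 9: [PARSE:-, VALIDATE:-, TRANSFORM:-, EMIT:P6(v=16,ok=T)] out:P5(v=0); in:-
At end of tick 9: ['-', '-', '-', 'P6']

Answer: - - - P6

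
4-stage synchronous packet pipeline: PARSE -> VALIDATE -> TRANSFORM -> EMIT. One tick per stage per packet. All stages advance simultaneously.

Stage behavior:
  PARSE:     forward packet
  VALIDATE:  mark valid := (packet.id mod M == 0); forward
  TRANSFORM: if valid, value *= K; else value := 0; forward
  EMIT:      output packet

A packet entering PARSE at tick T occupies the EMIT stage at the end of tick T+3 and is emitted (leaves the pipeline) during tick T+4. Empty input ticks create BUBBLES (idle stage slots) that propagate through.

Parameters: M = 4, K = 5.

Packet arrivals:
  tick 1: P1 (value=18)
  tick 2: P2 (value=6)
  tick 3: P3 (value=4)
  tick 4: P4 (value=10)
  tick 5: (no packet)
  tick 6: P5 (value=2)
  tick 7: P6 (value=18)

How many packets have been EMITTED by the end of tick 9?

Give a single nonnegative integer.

Answer: 4

Derivation:
Tick 1: [PARSE:P1(v=18,ok=F), VALIDATE:-, TRANSFORM:-, EMIT:-] out:-; in:P1
Tick 2: [PARSE:P2(v=6,ok=F), VALIDATE:P1(v=18,ok=F), TRANSFORM:-, EMIT:-] out:-; in:P2
Tick 3: [PARSE:P3(v=4,ok=F), VALIDATE:P2(v=6,ok=F), TRANSFORM:P1(v=0,ok=F), EMIT:-] out:-; in:P3
Tick 4: [PARSE:P4(v=10,ok=F), VALIDATE:P3(v=4,ok=F), TRANSFORM:P2(v=0,ok=F), EMIT:P1(v=0,ok=F)] out:-; in:P4
Tick 5: [PARSE:-, VALIDATE:P4(v=10,ok=T), TRANSFORM:P3(v=0,ok=F), EMIT:P2(v=0,ok=F)] out:P1(v=0); in:-
Tick 6: [PARSE:P5(v=2,ok=F), VALIDATE:-, TRANSFORM:P4(v=50,ok=T), EMIT:P3(v=0,ok=F)] out:P2(v=0); in:P5
Tick 7: [PARSE:P6(v=18,ok=F), VALIDATE:P5(v=2,ok=F), TRANSFORM:-, EMIT:P4(v=50,ok=T)] out:P3(v=0); in:P6
Tick 8: [PARSE:-, VALIDATE:P6(v=18,ok=F), TRANSFORM:P5(v=0,ok=F), EMIT:-] out:P4(v=50); in:-
Tick 9: [PARSE:-, VALIDATE:-, TRANSFORM:P6(v=0,ok=F), EMIT:P5(v=0,ok=F)] out:-; in:-
Emitted by tick 9: ['P1', 'P2', 'P3', 'P4']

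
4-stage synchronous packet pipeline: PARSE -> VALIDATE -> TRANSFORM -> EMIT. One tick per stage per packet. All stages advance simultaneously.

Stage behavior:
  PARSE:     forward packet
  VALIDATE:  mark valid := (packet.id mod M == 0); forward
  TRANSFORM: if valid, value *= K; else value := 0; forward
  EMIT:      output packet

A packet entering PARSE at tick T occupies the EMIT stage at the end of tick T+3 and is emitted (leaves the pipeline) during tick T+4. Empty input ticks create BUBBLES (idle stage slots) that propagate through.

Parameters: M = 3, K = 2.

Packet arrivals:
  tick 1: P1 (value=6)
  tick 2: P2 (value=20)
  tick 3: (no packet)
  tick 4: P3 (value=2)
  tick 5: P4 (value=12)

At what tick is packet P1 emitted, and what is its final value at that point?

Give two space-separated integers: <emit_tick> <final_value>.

Tick 1: [PARSE:P1(v=6,ok=F), VALIDATE:-, TRANSFORM:-, EMIT:-] out:-; in:P1
Tick 2: [PARSE:P2(v=20,ok=F), VALIDATE:P1(v=6,ok=F), TRANSFORM:-, EMIT:-] out:-; in:P2
Tick 3: [PARSE:-, VALIDATE:P2(v=20,ok=F), TRANSFORM:P1(v=0,ok=F), EMIT:-] out:-; in:-
Tick 4: [PARSE:P3(v=2,ok=F), VALIDATE:-, TRANSFORM:P2(v=0,ok=F), EMIT:P1(v=0,ok=F)] out:-; in:P3
Tick 5: [PARSE:P4(v=12,ok=F), VALIDATE:P3(v=2,ok=T), TRANSFORM:-, EMIT:P2(v=0,ok=F)] out:P1(v=0); in:P4
Tick 6: [PARSE:-, VALIDATE:P4(v=12,ok=F), TRANSFORM:P3(v=4,ok=T), EMIT:-] out:P2(v=0); in:-
Tick 7: [PARSE:-, VALIDATE:-, TRANSFORM:P4(v=0,ok=F), EMIT:P3(v=4,ok=T)] out:-; in:-
Tick 8: [PARSE:-, VALIDATE:-, TRANSFORM:-, EMIT:P4(v=0,ok=F)] out:P3(v=4); in:-
Tick 9: [PARSE:-, VALIDATE:-, TRANSFORM:-, EMIT:-] out:P4(v=0); in:-
P1: arrives tick 1, valid=False (id=1, id%3=1), emit tick 5, final value 0

Answer: 5 0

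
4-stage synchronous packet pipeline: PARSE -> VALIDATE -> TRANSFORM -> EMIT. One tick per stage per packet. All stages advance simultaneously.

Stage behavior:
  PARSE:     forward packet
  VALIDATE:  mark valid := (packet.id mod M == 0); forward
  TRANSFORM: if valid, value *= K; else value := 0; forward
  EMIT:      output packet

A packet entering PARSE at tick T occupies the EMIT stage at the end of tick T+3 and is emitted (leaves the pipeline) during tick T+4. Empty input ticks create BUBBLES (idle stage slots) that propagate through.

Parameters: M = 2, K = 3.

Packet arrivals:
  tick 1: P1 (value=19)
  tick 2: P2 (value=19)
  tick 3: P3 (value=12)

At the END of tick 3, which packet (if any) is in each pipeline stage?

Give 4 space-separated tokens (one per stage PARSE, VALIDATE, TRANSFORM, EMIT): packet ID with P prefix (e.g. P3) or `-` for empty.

Tick 1: [PARSE:P1(v=19,ok=F), VALIDATE:-, TRANSFORM:-, EMIT:-] out:-; in:P1
Tick 2: [PARSE:P2(v=19,ok=F), VALIDATE:P1(v=19,ok=F), TRANSFORM:-, EMIT:-] out:-; in:P2
Tick 3: [PARSE:P3(v=12,ok=F), VALIDATE:P2(v=19,ok=T), TRANSFORM:P1(v=0,ok=F), EMIT:-] out:-; in:P3
At end of tick 3: ['P3', 'P2', 'P1', '-']

Answer: P3 P2 P1 -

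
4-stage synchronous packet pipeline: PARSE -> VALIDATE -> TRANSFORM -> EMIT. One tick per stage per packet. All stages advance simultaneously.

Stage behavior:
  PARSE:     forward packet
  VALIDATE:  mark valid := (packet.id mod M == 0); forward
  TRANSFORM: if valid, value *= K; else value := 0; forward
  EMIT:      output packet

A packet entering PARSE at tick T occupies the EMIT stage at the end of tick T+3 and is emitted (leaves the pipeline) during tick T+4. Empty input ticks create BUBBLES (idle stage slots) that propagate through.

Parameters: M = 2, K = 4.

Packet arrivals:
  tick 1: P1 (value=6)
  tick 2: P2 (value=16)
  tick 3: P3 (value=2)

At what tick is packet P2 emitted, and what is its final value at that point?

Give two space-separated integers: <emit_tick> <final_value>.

Answer: 6 64

Derivation:
Tick 1: [PARSE:P1(v=6,ok=F), VALIDATE:-, TRANSFORM:-, EMIT:-] out:-; in:P1
Tick 2: [PARSE:P2(v=16,ok=F), VALIDATE:P1(v=6,ok=F), TRANSFORM:-, EMIT:-] out:-; in:P2
Tick 3: [PARSE:P3(v=2,ok=F), VALIDATE:P2(v=16,ok=T), TRANSFORM:P1(v=0,ok=F), EMIT:-] out:-; in:P3
Tick 4: [PARSE:-, VALIDATE:P3(v=2,ok=F), TRANSFORM:P2(v=64,ok=T), EMIT:P1(v=0,ok=F)] out:-; in:-
Tick 5: [PARSE:-, VALIDATE:-, TRANSFORM:P3(v=0,ok=F), EMIT:P2(v=64,ok=T)] out:P1(v=0); in:-
Tick 6: [PARSE:-, VALIDATE:-, TRANSFORM:-, EMIT:P3(v=0,ok=F)] out:P2(v=64); in:-
Tick 7: [PARSE:-, VALIDATE:-, TRANSFORM:-, EMIT:-] out:P3(v=0); in:-
P2: arrives tick 2, valid=True (id=2, id%2=0), emit tick 6, final value 64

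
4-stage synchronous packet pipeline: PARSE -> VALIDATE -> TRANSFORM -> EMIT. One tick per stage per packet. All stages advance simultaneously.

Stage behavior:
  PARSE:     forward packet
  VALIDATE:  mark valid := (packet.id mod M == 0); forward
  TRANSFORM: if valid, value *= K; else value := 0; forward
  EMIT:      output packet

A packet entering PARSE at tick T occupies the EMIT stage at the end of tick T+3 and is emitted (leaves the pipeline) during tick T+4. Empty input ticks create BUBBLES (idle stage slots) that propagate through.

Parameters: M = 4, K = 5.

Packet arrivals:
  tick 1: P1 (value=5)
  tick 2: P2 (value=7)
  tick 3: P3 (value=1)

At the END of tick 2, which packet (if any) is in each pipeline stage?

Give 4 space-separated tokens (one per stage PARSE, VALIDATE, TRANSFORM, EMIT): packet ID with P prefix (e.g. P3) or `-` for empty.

Answer: P2 P1 - -

Derivation:
Tick 1: [PARSE:P1(v=5,ok=F), VALIDATE:-, TRANSFORM:-, EMIT:-] out:-; in:P1
Tick 2: [PARSE:P2(v=7,ok=F), VALIDATE:P1(v=5,ok=F), TRANSFORM:-, EMIT:-] out:-; in:P2
At end of tick 2: ['P2', 'P1', '-', '-']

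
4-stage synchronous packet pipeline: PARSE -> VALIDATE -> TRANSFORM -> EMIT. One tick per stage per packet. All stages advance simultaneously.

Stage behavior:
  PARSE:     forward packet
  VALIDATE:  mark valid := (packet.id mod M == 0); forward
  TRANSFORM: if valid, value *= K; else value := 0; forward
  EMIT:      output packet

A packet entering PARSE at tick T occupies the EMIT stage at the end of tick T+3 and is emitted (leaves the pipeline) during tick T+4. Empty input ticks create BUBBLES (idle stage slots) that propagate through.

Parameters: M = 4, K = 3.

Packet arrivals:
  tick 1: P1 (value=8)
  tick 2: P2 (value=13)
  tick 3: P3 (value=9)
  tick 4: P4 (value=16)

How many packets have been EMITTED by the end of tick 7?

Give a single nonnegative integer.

Answer: 3

Derivation:
Tick 1: [PARSE:P1(v=8,ok=F), VALIDATE:-, TRANSFORM:-, EMIT:-] out:-; in:P1
Tick 2: [PARSE:P2(v=13,ok=F), VALIDATE:P1(v=8,ok=F), TRANSFORM:-, EMIT:-] out:-; in:P2
Tick 3: [PARSE:P3(v=9,ok=F), VALIDATE:P2(v=13,ok=F), TRANSFORM:P1(v=0,ok=F), EMIT:-] out:-; in:P3
Tick 4: [PARSE:P4(v=16,ok=F), VALIDATE:P3(v=9,ok=F), TRANSFORM:P2(v=0,ok=F), EMIT:P1(v=0,ok=F)] out:-; in:P4
Tick 5: [PARSE:-, VALIDATE:P4(v=16,ok=T), TRANSFORM:P3(v=0,ok=F), EMIT:P2(v=0,ok=F)] out:P1(v=0); in:-
Tick 6: [PARSE:-, VALIDATE:-, TRANSFORM:P4(v=48,ok=T), EMIT:P3(v=0,ok=F)] out:P2(v=0); in:-
Tick 7: [PARSE:-, VALIDATE:-, TRANSFORM:-, EMIT:P4(v=48,ok=T)] out:P3(v=0); in:-
Emitted by tick 7: ['P1', 'P2', 'P3']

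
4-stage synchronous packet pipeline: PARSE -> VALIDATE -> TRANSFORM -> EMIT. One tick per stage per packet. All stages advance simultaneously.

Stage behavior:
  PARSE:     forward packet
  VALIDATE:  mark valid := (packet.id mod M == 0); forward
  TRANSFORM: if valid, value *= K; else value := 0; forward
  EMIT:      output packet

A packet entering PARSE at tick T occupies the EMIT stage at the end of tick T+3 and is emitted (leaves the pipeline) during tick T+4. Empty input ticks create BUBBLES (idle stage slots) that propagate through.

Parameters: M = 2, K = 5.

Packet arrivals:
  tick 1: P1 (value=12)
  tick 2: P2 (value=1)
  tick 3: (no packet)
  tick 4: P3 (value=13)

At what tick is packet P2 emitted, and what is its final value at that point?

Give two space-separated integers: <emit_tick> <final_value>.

Tick 1: [PARSE:P1(v=12,ok=F), VALIDATE:-, TRANSFORM:-, EMIT:-] out:-; in:P1
Tick 2: [PARSE:P2(v=1,ok=F), VALIDATE:P1(v=12,ok=F), TRANSFORM:-, EMIT:-] out:-; in:P2
Tick 3: [PARSE:-, VALIDATE:P2(v=1,ok=T), TRANSFORM:P1(v=0,ok=F), EMIT:-] out:-; in:-
Tick 4: [PARSE:P3(v=13,ok=F), VALIDATE:-, TRANSFORM:P2(v=5,ok=T), EMIT:P1(v=0,ok=F)] out:-; in:P3
Tick 5: [PARSE:-, VALIDATE:P3(v=13,ok=F), TRANSFORM:-, EMIT:P2(v=5,ok=T)] out:P1(v=0); in:-
Tick 6: [PARSE:-, VALIDATE:-, TRANSFORM:P3(v=0,ok=F), EMIT:-] out:P2(v=5); in:-
Tick 7: [PARSE:-, VALIDATE:-, TRANSFORM:-, EMIT:P3(v=0,ok=F)] out:-; in:-
Tick 8: [PARSE:-, VALIDATE:-, TRANSFORM:-, EMIT:-] out:P3(v=0); in:-
P2: arrives tick 2, valid=True (id=2, id%2=0), emit tick 6, final value 5

Answer: 6 5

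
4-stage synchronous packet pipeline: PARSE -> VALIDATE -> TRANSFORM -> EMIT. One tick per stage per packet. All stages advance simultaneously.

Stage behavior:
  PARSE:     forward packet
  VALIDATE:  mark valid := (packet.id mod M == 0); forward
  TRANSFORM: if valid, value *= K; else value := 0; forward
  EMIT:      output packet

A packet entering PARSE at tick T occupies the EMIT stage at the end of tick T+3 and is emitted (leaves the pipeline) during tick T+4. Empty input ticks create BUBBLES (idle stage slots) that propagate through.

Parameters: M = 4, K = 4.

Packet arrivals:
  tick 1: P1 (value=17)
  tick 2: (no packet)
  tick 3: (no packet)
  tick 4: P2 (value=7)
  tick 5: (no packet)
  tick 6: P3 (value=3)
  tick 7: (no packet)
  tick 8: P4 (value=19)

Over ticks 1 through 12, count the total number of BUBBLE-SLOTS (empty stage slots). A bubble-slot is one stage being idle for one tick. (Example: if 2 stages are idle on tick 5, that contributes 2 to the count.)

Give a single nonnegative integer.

Tick 1: [PARSE:P1(v=17,ok=F), VALIDATE:-, TRANSFORM:-, EMIT:-] out:-; bubbles=3
Tick 2: [PARSE:-, VALIDATE:P1(v=17,ok=F), TRANSFORM:-, EMIT:-] out:-; bubbles=3
Tick 3: [PARSE:-, VALIDATE:-, TRANSFORM:P1(v=0,ok=F), EMIT:-] out:-; bubbles=3
Tick 4: [PARSE:P2(v=7,ok=F), VALIDATE:-, TRANSFORM:-, EMIT:P1(v=0,ok=F)] out:-; bubbles=2
Tick 5: [PARSE:-, VALIDATE:P2(v=7,ok=F), TRANSFORM:-, EMIT:-] out:P1(v=0); bubbles=3
Tick 6: [PARSE:P3(v=3,ok=F), VALIDATE:-, TRANSFORM:P2(v=0,ok=F), EMIT:-] out:-; bubbles=2
Tick 7: [PARSE:-, VALIDATE:P3(v=3,ok=F), TRANSFORM:-, EMIT:P2(v=0,ok=F)] out:-; bubbles=2
Tick 8: [PARSE:P4(v=19,ok=F), VALIDATE:-, TRANSFORM:P3(v=0,ok=F), EMIT:-] out:P2(v=0); bubbles=2
Tick 9: [PARSE:-, VALIDATE:P4(v=19,ok=T), TRANSFORM:-, EMIT:P3(v=0,ok=F)] out:-; bubbles=2
Tick 10: [PARSE:-, VALIDATE:-, TRANSFORM:P4(v=76,ok=T), EMIT:-] out:P3(v=0); bubbles=3
Tick 11: [PARSE:-, VALIDATE:-, TRANSFORM:-, EMIT:P4(v=76,ok=T)] out:-; bubbles=3
Tick 12: [PARSE:-, VALIDATE:-, TRANSFORM:-, EMIT:-] out:P4(v=76); bubbles=4
Total bubble-slots: 32

Answer: 32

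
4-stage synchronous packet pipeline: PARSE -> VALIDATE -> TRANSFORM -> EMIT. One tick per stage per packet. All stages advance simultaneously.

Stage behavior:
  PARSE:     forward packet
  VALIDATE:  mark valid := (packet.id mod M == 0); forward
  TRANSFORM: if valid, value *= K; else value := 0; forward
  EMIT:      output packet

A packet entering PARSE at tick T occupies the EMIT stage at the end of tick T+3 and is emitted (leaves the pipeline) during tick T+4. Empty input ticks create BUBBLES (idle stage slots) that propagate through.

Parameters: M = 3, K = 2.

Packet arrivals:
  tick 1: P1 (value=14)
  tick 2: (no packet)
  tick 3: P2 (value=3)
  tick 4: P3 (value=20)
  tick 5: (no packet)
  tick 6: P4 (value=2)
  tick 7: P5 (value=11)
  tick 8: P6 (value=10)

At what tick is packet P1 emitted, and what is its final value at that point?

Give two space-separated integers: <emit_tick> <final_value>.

Answer: 5 0

Derivation:
Tick 1: [PARSE:P1(v=14,ok=F), VALIDATE:-, TRANSFORM:-, EMIT:-] out:-; in:P1
Tick 2: [PARSE:-, VALIDATE:P1(v=14,ok=F), TRANSFORM:-, EMIT:-] out:-; in:-
Tick 3: [PARSE:P2(v=3,ok=F), VALIDATE:-, TRANSFORM:P1(v=0,ok=F), EMIT:-] out:-; in:P2
Tick 4: [PARSE:P3(v=20,ok=F), VALIDATE:P2(v=3,ok=F), TRANSFORM:-, EMIT:P1(v=0,ok=F)] out:-; in:P3
Tick 5: [PARSE:-, VALIDATE:P3(v=20,ok=T), TRANSFORM:P2(v=0,ok=F), EMIT:-] out:P1(v=0); in:-
Tick 6: [PARSE:P4(v=2,ok=F), VALIDATE:-, TRANSFORM:P3(v=40,ok=T), EMIT:P2(v=0,ok=F)] out:-; in:P4
Tick 7: [PARSE:P5(v=11,ok=F), VALIDATE:P4(v=2,ok=F), TRANSFORM:-, EMIT:P3(v=40,ok=T)] out:P2(v=0); in:P5
Tick 8: [PARSE:P6(v=10,ok=F), VALIDATE:P5(v=11,ok=F), TRANSFORM:P4(v=0,ok=F), EMIT:-] out:P3(v=40); in:P6
Tick 9: [PARSE:-, VALIDATE:P6(v=10,ok=T), TRANSFORM:P5(v=0,ok=F), EMIT:P4(v=0,ok=F)] out:-; in:-
Tick 10: [PARSE:-, VALIDATE:-, TRANSFORM:P6(v=20,ok=T), EMIT:P5(v=0,ok=F)] out:P4(v=0); in:-
Tick 11: [PARSE:-, VALIDATE:-, TRANSFORM:-, EMIT:P6(v=20,ok=T)] out:P5(v=0); in:-
Tick 12: [PARSE:-, VALIDATE:-, TRANSFORM:-, EMIT:-] out:P6(v=20); in:-
P1: arrives tick 1, valid=False (id=1, id%3=1), emit tick 5, final value 0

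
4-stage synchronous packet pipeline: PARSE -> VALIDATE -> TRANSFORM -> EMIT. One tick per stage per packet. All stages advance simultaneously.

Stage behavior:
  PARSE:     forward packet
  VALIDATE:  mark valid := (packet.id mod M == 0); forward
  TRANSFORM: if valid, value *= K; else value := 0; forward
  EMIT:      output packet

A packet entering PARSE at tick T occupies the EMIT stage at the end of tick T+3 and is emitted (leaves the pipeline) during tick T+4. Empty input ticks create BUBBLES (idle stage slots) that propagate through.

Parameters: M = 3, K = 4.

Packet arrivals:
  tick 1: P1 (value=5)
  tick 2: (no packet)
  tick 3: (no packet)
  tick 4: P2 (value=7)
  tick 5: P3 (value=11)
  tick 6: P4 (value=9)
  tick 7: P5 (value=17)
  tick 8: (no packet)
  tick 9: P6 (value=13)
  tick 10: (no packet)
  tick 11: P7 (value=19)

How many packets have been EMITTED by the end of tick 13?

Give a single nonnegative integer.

Answer: 6

Derivation:
Tick 1: [PARSE:P1(v=5,ok=F), VALIDATE:-, TRANSFORM:-, EMIT:-] out:-; in:P1
Tick 2: [PARSE:-, VALIDATE:P1(v=5,ok=F), TRANSFORM:-, EMIT:-] out:-; in:-
Tick 3: [PARSE:-, VALIDATE:-, TRANSFORM:P1(v=0,ok=F), EMIT:-] out:-; in:-
Tick 4: [PARSE:P2(v=7,ok=F), VALIDATE:-, TRANSFORM:-, EMIT:P1(v=0,ok=F)] out:-; in:P2
Tick 5: [PARSE:P3(v=11,ok=F), VALIDATE:P2(v=7,ok=F), TRANSFORM:-, EMIT:-] out:P1(v=0); in:P3
Tick 6: [PARSE:P4(v=9,ok=F), VALIDATE:P3(v=11,ok=T), TRANSFORM:P2(v=0,ok=F), EMIT:-] out:-; in:P4
Tick 7: [PARSE:P5(v=17,ok=F), VALIDATE:P4(v=9,ok=F), TRANSFORM:P3(v=44,ok=T), EMIT:P2(v=0,ok=F)] out:-; in:P5
Tick 8: [PARSE:-, VALIDATE:P5(v=17,ok=F), TRANSFORM:P4(v=0,ok=F), EMIT:P3(v=44,ok=T)] out:P2(v=0); in:-
Tick 9: [PARSE:P6(v=13,ok=F), VALIDATE:-, TRANSFORM:P5(v=0,ok=F), EMIT:P4(v=0,ok=F)] out:P3(v=44); in:P6
Tick 10: [PARSE:-, VALIDATE:P6(v=13,ok=T), TRANSFORM:-, EMIT:P5(v=0,ok=F)] out:P4(v=0); in:-
Tick 11: [PARSE:P7(v=19,ok=F), VALIDATE:-, TRANSFORM:P6(v=52,ok=T), EMIT:-] out:P5(v=0); in:P7
Tick 12: [PARSE:-, VALIDATE:P7(v=19,ok=F), TRANSFORM:-, EMIT:P6(v=52,ok=T)] out:-; in:-
Tick 13: [PARSE:-, VALIDATE:-, TRANSFORM:P7(v=0,ok=F), EMIT:-] out:P6(v=52); in:-
Emitted by tick 13: ['P1', 'P2', 'P3', 'P4', 'P5', 'P6']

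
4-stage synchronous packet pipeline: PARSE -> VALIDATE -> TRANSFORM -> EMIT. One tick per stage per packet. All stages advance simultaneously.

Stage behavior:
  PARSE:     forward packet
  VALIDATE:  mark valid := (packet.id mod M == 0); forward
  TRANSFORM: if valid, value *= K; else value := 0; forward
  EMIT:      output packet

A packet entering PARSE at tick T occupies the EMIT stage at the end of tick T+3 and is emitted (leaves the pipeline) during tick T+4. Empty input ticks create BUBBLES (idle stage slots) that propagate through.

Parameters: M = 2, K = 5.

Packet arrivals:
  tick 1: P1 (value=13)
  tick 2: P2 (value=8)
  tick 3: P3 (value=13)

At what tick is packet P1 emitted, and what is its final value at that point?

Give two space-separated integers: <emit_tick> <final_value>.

Tick 1: [PARSE:P1(v=13,ok=F), VALIDATE:-, TRANSFORM:-, EMIT:-] out:-; in:P1
Tick 2: [PARSE:P2(v=8,ok=F), VALIDATE:P1(v=13,ok=F), TRANSFORM:-, EMIT:-] out:-; in:P2
Tick 3: [PARSE:P3(v=13,ok=F), VALIDATE:P2(v=8,ok=T), TRANSFORM:P1(v=0,ok=F), EMIT:-] out:-; in:P3
Tick 4: [PARSE:-, VALIDATE:P3(v=13,ok=F), TRANSFORM:P2(v=40,ok=T), EMIT:P1(v=0,ok=F)] out:-; in:-
Tick 5: [PARSE:-, VALIDATE:-, TRANSFORM:P3(v=0,ok=F), EMIT:P2(v=40,ok=T)] out:P1(v=0); in:-
Tick 6: [PARSE:-, VALIDATE:-, TRANSFORM:-, EMIT:P3(v=0,ok=F)] out:P2(v=40); in:-
Tick 7: [PARSE:-, VALIDATE:-, TRANSFORM:-, EMIT:-] out:P3(v=0); in:-
P1: arrives tick 1, valid=False (id=1, id%2=1), emit tick 5, final value 0

Answer: 5 0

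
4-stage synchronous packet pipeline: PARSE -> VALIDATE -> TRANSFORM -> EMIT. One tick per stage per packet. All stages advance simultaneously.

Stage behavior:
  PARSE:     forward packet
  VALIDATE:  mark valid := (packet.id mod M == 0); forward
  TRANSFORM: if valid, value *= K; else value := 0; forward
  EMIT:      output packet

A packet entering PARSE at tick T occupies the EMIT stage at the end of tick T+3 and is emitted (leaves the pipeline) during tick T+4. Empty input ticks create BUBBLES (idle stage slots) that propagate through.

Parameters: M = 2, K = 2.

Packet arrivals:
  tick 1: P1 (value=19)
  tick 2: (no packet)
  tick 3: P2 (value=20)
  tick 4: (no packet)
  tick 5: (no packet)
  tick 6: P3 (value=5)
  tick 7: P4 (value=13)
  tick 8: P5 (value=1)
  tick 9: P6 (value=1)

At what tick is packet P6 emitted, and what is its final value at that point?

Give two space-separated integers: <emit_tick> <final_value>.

Answer: 13 2

Derivation:
Tick 1: [PARSE:P1(v=19,ok=F), VALIDATE:-, TRANSFORM:-, EMIT:-] out:-; in:P1
Tick 2: [PARSE:-, VALIDATE:P1(v=19,ok=F), TRANSFORM:-, EMIT:-] out:-; in:-
Tick 3: [PARSE:P2(v=20,ok=F), VALIDATE:-, TRANSFORM:P1(v=0,ok=F), EMIT:-] out:-; in:P2
Tick 4: [PARSE:-, VALIDATE:P2(v=20,ok=T), TRANSFORM:-, EMIT:P1(v=0,ok=F)] out:-; in:-
Tick 5: [PARSE:-, VALIDATE:-, TRANSFORM:P2(v=40,ok=T), EMIT:-] out:P1(v=0); in:-
Tick 6: [PARSE:P3(v=5,ok=F), VALIDATE:-, TRANSFORM:-, EMIT:P2(v=40,ok=T)] out:-; in:P3
Tick 7: [PARSE:P4(v=13,ok=F), VALIDATE:P3(v=5,ok=F), TRANSFORM:-, EMIT:-] out:P2(v=40); in:P4
Tick 8: [PARSE:P5(v=1,ok=F), VALIDATE:P4(v=13,ok=T), TRANSFORM:P3(v=0,ok=F), EMIT:-] out:-; in:P5
Tick 9: [PARSE:P6(v=1,ok=F), VALIDATE:P5(v=1,ok=F), TRANSFORM:P4(v=26,ok=T), EMIT:P3(v=0,ok=F)] out:-; in:P6
Tick 10: [PARSE:-, VALIDATE:P6(v=1,ok=T), TRANSFORM:P5(v=0,ok=F), EMIT:P4(v=26,ok=T)] out:P3(v=0); in:-
Tick 11: [PARSE:-, VALIDATE:-, TRANSFORM:P6(v=2,ok=T), EMIT:P5(v=0,ok=F)] out:P4(v=26); in:-
Tick 12: [PARSE:-, VALIDATE:-, TRANSFORM:-, EMIT:P6(v=2,ok=T)] out:P5(v=0); in:-
Tick 13: [PARSE:-, VALIDATE:-, TRANSFORM:-, EMIT:-] out:P6(v=2); in:-
P6: arrives tick 9, valid=True (id=6, id%2=0), emit tick 13, final value 2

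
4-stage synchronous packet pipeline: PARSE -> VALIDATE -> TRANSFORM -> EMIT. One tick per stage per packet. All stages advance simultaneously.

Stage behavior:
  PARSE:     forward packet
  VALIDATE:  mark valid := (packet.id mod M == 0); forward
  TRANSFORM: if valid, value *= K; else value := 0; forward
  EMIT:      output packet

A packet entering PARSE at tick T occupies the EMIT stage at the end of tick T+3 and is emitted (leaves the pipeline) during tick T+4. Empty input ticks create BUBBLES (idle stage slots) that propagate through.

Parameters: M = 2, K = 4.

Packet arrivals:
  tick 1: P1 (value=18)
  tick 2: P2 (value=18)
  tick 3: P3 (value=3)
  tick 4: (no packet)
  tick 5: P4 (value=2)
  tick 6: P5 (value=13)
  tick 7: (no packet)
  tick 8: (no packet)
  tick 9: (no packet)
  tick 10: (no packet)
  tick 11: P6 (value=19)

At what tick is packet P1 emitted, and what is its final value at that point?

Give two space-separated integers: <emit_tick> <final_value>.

Answer: 5 0

Derivation:
Tick 1: [PARSE:P1(v=18,ok=F), VALIDATE:-, TRANSFORM:-, EMIT:-] out:-; in:P1
Tick 2: [PARSE:P2(v=18,ok=F), VALIDATE:P1(v=18,ok=F), TRANSFORM:-, EMIT:-] out:-; in:P2
Tick 3: [PARSE:P3(v=3,ok=F), VALIDATE:P2(v=18,ok=T), TRANSFORM:P1(v=0,ok=F), EMIT:-] out:-; in:P3
Tick 4: [PARSE:-, VALIDATE:P3(v=3,ok=F), TRANSFORM:P2(v=72,ok=T), EMIT:P1(v=0,ok=F)] out:-; in:-
Tick 5: [PARSE:P4(v=2,ok=F), VALIDATE:-, TRANSFORM:P3(v=0,ok=F), EMIT:P2(v=72,ok=T)] out:P1(v=0); in:P4
Tick 6: [PARSE:P5(v=13,ok=F), VALIDATE:P4(v=2,ok=T), TRANSFORM:-, EMIT:P3(v=0,ok=F)] out:P2(v=72); in:P5
Tick 7: [PARSE:-, VALIDATE:P5(v=13,ok=F), TRANSFORM:P4(v=8,ok=T), EMIT:-] out:P3(v=0); in:-
Tick 8: [PARSE:-, VALIDATE:-, TRANSFORM:P5(v=0,ok=F), EMIT:P4(v=8,ok=T)] out:-; in:-
Tick 9: [PARSE:-, VALIDATE:-, TRANSFORM:-, EMIT:P5(v=0,ok=F)] out:P4(v=8); in:-
Tick 10: [PARSE:-, VALIDATE:-, TRANSFORM:-, EMIT:-] out:P5(v=0); in:-
Tick 11: [PARSE:P6(v=19,ok=F), VALIDATE:-, TRANSFORM:-, EMIT:-] out:-; in:P6
Tick 12: [PARSE:-, VALIDATE:P6(v=19,ok=T), TRANSFORM:-, EMIT:-] out:-; in:-
Tick 13: [PARSE:-, VALIDATE:-, TRANSFORM:P6(v=76,ok=T), EMIT:-] out:-; in:-
Tick 14: [PARSE:-, VALIDATE:-, TRANSFORM:-, EMIT:P6(v=76,ok=T)] out:-; in:-
Tick 15: [PARSE:-, VALIDATE:-, TRANSFORM:-, EMIT:-] out:P6(v=76); in:-
P1: arrives tick 1, valid=False (id=1, id%2=1), emit tick 5, final value 0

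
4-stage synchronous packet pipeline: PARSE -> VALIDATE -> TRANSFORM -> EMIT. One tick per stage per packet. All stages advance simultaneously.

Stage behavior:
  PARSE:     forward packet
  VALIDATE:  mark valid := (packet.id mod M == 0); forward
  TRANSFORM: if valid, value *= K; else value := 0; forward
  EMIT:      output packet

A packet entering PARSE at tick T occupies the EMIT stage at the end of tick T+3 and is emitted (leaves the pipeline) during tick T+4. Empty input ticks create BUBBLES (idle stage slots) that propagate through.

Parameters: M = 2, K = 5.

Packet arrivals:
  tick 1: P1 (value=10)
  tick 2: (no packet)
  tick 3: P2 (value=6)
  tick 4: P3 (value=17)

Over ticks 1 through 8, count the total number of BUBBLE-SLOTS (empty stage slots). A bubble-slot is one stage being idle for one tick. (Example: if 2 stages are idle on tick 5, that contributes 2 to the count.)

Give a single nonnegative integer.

Answer: 20

Derivation:
Tick 1: [PARSE:P1(v=10,ok=F), VALIDATE:-, TRANSFORM:-, EMIT:-] out:-; bubbles=3
Tick 2: [PARSE:-, VALIDATE:P1(v=10,ok=F), TRANSFORM:-, EMIT:-] out:-; bubbles=3
Tick 3: [PARSE:P2(v=6,ok=F), VALIDATE:-, TRANSFORM:P1(v=0,ok=F), EMIT:-] out:-; bubbles=2
Tick 4: [PARSE:P3(v=17,ok=F), VALIDATE:P2(v=6,ok=T), TRANSFORM:-, EMIT:P1(v=0,ok=F)] out:-; bubbles=1
Tick 5: [PARSE:-, VALIDATE:P3(v=17,ok=F), TRANSFORM:P2(v=30,ok=T), EMIT:-] out:P1(v=0); bubbles=2
Tick 6: [PARSE:-, VALIDATE:-, TRANSFORM:P3(v=0,ok=F), EMIT:P2(v=30,ok=T)] out:-; bubbles=2
Tick 7: [PARSE:-, VALIDATE:-, TRANSFORM:-, EMIT:P3(v=0,ok=F)] out:P2(v=30); bubbles=3
Tick 8: [PARSE:-, VALIDATE:-, TRANSFORM:-, EMIT:-] out:P3(v=0); bubbles=4
Total bubble-slots: 20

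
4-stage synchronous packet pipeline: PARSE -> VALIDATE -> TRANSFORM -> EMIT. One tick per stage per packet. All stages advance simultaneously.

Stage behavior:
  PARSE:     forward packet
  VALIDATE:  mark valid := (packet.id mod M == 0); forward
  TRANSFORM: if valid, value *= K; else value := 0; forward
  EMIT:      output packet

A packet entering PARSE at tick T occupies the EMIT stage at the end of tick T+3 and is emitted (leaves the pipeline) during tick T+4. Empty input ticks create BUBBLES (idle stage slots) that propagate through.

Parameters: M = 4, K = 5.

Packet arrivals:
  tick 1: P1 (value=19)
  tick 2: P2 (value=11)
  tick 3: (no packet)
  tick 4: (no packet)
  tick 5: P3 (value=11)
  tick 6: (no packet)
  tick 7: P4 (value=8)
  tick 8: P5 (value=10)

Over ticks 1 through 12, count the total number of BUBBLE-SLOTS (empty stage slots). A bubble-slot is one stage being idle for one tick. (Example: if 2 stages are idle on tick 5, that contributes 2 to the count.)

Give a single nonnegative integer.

Tick 1: [PARSE:P1(v=19,ok=F), VALIDATE:-, TRANSFORM:-, EMIT:-] out:-; bubbles=3
Tick 2: [PARSE:P2(v=11,ok=F), VALIDATE:P1(v=19,ok=F), TRANSFORM:-, EMIT:-] out:-; bubbles=2
Tick 3: [PARSE:-, VALIDATE:P2(v=11,ok=F), TRANSFORM:P1(v=0,ok=F), EMIT:-] out:-; bubbles=2
Tick 4: [PARSE:-, VALIDATE:-, TRANSFORM:P2(v=0,ok=F), EMIT:P1(v=0,ok=F)] out:-; bubbles=2
Tick 5: [PARSE:P3(v=11,ok=F), VALIDATE:-, TRANSFORM:-, EMIT:P2(v=0,ok=F)] out:P1(v=0); bubbles=2
Tick 6: [PARSE:-, VALIDATE:P3(v=11,ok=F), TRANSFORM:-, EMIT:-] out:P2(v=0); bubbles=3
Tick 7: [PARSE:P4(v=8,ok=F), VALIDATE:-, TRANSFORM:P3(v=0,ok=F), EMIT:-] out:-; bubbles=2
Tick 8: [PARSE:P5(v=10,ok=F), VALIDATE:P4(v=8,ok=T), TRANSFORM:-, EMIT:P3(v=0,ok=F)] out:-; bubbles=1
Tick 9: [PARSE:-, VALIDATE:P5(v=10,ok=F), TRANSFORM:P4(v=40,ok=T), EMIT:-] out:P3(v=0); bubbles=2
Tick 10: [PARSE:-, VALIDATE:-, TRANSFORM:P5(v=0,ok=F), EMIT:P4(v=40,ok=T)] out:-; bubbles=2
Tick 11: [PARSE:-, VALIDATE:-, TRANSFORM:-, EMIT:P5(v=0,ok=F)] out:P4(v=40); bubbles=3
Tick 12: [PARSE:-, VALIDATE:-, TRANSFORM:-, EMIT:-] out:P5(v=0); bubbles=4
Total bubble-slots: 28

Answer: 28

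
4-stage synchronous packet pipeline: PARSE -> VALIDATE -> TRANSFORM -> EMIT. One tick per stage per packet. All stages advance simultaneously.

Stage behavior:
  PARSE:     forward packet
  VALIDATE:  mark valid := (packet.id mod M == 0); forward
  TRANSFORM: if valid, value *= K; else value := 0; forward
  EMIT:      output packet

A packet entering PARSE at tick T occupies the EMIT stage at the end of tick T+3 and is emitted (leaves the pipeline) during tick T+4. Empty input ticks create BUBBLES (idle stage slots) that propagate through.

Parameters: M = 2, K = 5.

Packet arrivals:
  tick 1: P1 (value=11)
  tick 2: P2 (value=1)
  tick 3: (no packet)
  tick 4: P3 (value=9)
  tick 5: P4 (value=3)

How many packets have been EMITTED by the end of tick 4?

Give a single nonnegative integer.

Tick 1: [PARSE:P1(v=11,ok=F), VALIDATE:-, TRANSFORM:-, EMIT:-] out:-; in:P1
Tick 2: [PARSE:P2(v=1,ok=F), VALIDATE:P1(v=11,ok=F), TRANSFORM:-, EMIT:-] out:-; in:P2
Tick 3: [PARSE:-, VALIDATE:P2(v=1,ok=T), TRANSFORM:P1(v=0,ok=F), EMIT:-] out:-; in:-
Tick 4: [PARSE:P3(v=9,ok=F), VALIDATE:-, TRANSFORM:P2(v=5,ok=T), EMIT:P1(v=0,ok=F)] out:-; in:P3
Emitted by tick 4: []

Answer: 0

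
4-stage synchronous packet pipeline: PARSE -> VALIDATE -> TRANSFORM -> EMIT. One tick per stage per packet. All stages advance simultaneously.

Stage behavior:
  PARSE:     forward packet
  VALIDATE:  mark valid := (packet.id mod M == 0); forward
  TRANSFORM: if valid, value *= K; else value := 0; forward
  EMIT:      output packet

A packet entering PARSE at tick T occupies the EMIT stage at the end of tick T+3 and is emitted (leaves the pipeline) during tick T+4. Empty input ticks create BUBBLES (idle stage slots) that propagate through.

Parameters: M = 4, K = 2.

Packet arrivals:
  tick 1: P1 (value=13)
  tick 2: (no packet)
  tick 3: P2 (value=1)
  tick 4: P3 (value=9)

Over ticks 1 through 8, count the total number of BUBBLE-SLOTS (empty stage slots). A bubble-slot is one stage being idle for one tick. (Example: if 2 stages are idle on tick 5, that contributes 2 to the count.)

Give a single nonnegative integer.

Tick 1: [PARSE:P1(v=13,ok=F), VALIDATE:-, TRANSFORM:-, EMIT:-] out:-; bubbles=3
Tick 2: [PARSE:-, VALIDATE:P1(v=13,ok=F), TRANSFORM:-, EMIT:-] out:-; bubbles=3
Tick 3: [PARSE:P2(v=1,ok=F), VALIDATE:-, TRANSFORM:P1(v=0,ok=F), EMIT:-] out:-; bubbles=2
Tick 4: [PARSE:P3(v=9,ok=F), VALIDATE:P2(v=1,ok=F), TRANSFORM:-, EMIT:P1(v=0,ok=F)] out:-; bubbles=1
Tick 5: [PARSE:-, VALIDATE:P3(v=9,ok=F), TRANSFORM:P2(v=0,ok=F), EMIT:-] out:P1(v=0); bubbles=2
Tick 6: [PARSE:-, VALIDATE:-, TRANSFORM:P3(v=0,ok=F), EMIT:P2(v=0,ok=F)] out:-; bubbles=2
Tick 7: [PARSE:-, VALIDATE:-, TRANSFORM:-, EMIT:P3(v=0,ok=F)] out:P2(v=0); bubbles=3
Tick 8: [PARSE:-, VALIDATE:-, TRANSFORM:-, EMIT:-] out:P3(v=0); bubbles=4
Total bubble-slots: 20

Answer: 20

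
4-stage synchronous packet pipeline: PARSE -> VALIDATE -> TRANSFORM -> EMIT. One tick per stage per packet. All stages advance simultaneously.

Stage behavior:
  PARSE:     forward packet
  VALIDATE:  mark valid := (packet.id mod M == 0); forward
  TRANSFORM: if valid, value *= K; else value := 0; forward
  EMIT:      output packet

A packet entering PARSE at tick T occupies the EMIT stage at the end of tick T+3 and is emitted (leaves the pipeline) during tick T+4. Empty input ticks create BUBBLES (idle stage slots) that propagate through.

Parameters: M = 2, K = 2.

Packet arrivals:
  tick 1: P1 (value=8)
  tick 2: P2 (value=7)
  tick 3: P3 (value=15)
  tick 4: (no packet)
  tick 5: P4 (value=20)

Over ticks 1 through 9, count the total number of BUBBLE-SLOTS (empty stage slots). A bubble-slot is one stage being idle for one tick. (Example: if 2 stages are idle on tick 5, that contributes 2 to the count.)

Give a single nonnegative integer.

Answer: 20

Derivation:
Tick 1: [PARSE:P1(v=8,ok=F), VALIDATE:-, TRANSFORM:-, EMIT:-] out:-; bubbles=3
Tick 2: [PARSE:P2(v=7,ok=F), VALIDATE:P1(v=8,ok=F), TRANSFORM:-, EMIT:-] out:-; bubbles=2
Tick 3: [PARSE:P3(v=15,ok=F), VALIDATE:P2(v=7,ok=T), TRANSFORM:P1(v=0,ok=F), EMIT:-] out:-; bubbles=1
Tick 4: [PARSE:-, VALIDATE:P3(v=15,ok=F), TRANSFORM:P2(v=14,ok=T), EMIT:P1(v=0,ok=F)] out:-; bubbles=1
Tick 5: [PARSE:P4(v=20,ok=F), VALIDATE:-, TRANSFORM:P3(v=0,ok=F), EMIT:P2(v=14,ok=T)] out:P1(v=0); bubbles=1
Tick 6: [PARSE:-, VALIDATE:P4(v=20,ok=T), TRANSFORM:-, EMIT:P3(v=0,ok=F)] out:P2(v=14); bubbles=2
Tick 7: [PARSE:-, VALIDATE:-, TRANSFORM:P4(v=40,ok=T), EMIT:-] out:P3(v=0); bubbles=3
Tick 8: [PARSE:-, VALIDATE:-, TRANSFORM:-, EMIT:P4(v=40,ok=T)] out:-; bubbles=3
Tick 9: [PARSE:-, VALIDATE:-, TRANSFORM:-, EMIT:-] out:P4(v=40); bubbles=4
Total bubble-slots: 20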